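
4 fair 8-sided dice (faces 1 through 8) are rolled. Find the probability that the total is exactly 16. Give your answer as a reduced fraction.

315/4096

There are 8^4 = 4096 equally likely outcomes.
The number of ordered 4-tuples from {1,…,8} summing to 16 is 315.
P(sum = 16) = 315/4096.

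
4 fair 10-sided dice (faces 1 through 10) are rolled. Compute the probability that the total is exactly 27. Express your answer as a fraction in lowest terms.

There are 10^4 = 10000 equally likely outcomes.
The number of ordered 4-tuples from {1,…,10} summing to 27 is 480.
P(sum = 27) = 480/10000 = 6/125.

6/125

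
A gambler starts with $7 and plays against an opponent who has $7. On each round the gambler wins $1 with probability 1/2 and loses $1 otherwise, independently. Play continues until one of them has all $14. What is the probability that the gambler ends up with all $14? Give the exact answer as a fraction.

With a fair step, P(i) = ½P(i−1) + ½P(i+1) with P(0)=0, P(14)=1 has the linear solution P(i) = i/14.
P(7) = 7/14 = 1/2.

1/2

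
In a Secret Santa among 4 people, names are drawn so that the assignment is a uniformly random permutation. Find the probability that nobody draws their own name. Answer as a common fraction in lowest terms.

3/8

This is the derangement probability: permutations of 4 with no fixed point.
D(4) = 4! · (1 − 1/1! + 1/2! − ··· + (−1)^4/4!) = 9.
P = 9/24 = 3/8.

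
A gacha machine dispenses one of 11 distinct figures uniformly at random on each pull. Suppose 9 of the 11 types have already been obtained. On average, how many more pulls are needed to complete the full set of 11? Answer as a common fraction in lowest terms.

Starting from 9 distinct types, each trial gives a new one with probability (11−i)/11 when i types are held, so the wait for the next new type is 11/(11−i).
E = 11/2 + 11/1 = 33/2.

33/2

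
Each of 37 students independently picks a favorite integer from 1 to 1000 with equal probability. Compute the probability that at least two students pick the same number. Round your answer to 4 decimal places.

0.4905

It's easier to compute the probability that all 37 are distinct.
P(all distinct) = 1000/1000 · 999/1000 · ··· · 964/1000 ≈ 0.5095.
So the probability of at least one match is 1 − 0.5095 = 0.4905.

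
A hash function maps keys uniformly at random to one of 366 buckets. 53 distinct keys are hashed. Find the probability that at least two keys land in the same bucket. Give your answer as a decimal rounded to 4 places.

0.9809

It's easier to compute the probability that all 53 are distinct.
P(all distinct) = 366/366 · 365/366 · ··· · 314/366 ≈ 0.0191.
So the probability of at least one match is 1 − 0.0191 = 0.9809.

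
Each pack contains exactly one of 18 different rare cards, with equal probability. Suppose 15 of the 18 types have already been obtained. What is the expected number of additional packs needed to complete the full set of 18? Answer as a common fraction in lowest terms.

Starting from 15 distinct types, each trial gives a new one with probability (18−i)/18 when i types are held, so the wait for the next new type is 18/(18−i).
E = 18/3 + 18/2 + 18/1 = 33.

33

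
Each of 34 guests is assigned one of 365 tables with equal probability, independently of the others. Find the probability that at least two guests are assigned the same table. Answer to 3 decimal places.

It's easier to compute the probability that all 34 are distinct.
P(all distinct) = 365/365 · 364/365 · ··· · 332/365 ≈ 0.205.
So the probability of at least one match is 1 − 0.205 = 0.795.

0.795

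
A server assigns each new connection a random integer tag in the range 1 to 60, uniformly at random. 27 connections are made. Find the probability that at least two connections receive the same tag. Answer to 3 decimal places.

It's easier to compute the probability that all 27 are distinct.
P(all distinct) = 60/60 · 59/60 · ··· · 34/60 ≈ 0.001.
So the probability of at least one match is 1 − 0.001 = 0.999.

0.999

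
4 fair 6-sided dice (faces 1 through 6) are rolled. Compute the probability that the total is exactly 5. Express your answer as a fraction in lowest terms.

There are 6^4 = 1296 equally likely outcomes.
The number of ordered 4-tuples from {1,…,6} summing to 5 is 4.
P(sum = 5) = 4/1296 = 1/324.

1/324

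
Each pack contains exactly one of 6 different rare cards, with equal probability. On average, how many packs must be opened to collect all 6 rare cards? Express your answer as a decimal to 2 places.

14.70

After i distinct types are collected, each trial gives a new one with probability (6−i)/6, so the expected wait for the next new type is 6/(6−i).
E = 6/6 + 6/5 + 6/4 + 6/3 + 6/2 + 6/1 = 147/10 ≈ 14.70.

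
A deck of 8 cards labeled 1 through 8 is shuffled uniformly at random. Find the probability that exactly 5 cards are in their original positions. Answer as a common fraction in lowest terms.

1/360

Choose which 5 of the 8 are fixed: C(8,5) = 56 ways.
The remaining 3 must have no fixed point: D(3) = 2.
P = 56·2/40320 = 1/360.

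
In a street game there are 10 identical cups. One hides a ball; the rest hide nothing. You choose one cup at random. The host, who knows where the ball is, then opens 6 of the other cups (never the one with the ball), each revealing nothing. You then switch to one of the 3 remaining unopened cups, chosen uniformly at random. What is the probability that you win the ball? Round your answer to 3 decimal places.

0.300

Your original cup holds the ball with probability 1/10, so the other 9 collectively hold it with probability 9/10.
The host can always find 6 empty cups to open, so the reveals don't change that 9/10; it is now spread over the 3 remaining unopened cups.
P(win by switching) = (9/10) · (1/3) = 3/10 ≈ 0.300.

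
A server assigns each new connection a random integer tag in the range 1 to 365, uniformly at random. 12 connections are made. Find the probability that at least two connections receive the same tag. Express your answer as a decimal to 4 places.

It's easier to compute the probability that all 12 are distinct.
P(all distinct) = 365/365 · 364/365 · ··· · 354/365 ≈ 0.8330.
So the probability of at least one match is 1 − 0.8330 = 0.1670.

0.1670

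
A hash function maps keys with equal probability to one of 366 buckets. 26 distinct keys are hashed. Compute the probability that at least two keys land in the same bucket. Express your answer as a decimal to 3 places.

0.597

It's easier to compute the probability that all 26 are distinct.
P(all distinct) = 366/366 · 365/366 · ··· · 341/366 ≈ 0.403.
So the probability of at least one match is 1 − 0.403 = 0.597.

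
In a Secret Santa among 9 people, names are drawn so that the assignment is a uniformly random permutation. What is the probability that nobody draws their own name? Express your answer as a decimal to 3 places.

This is the derangement probability: permutations of 9 with no fixed point.
D(9) = 9! · (1 − 1/1! + 1/2! − ··· + (−1)^9/9!) = 133496.
P = 133496/362880 = 16687/45360 ≈ 0.368.

0.368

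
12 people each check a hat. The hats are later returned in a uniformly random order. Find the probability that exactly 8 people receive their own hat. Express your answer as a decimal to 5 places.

0.00001

Choose which 8 of the 12 are fixed: C(12,8) = 495 ways.
The remaining 4 must have no fixed point: D(4) = 9.
P = 495·9/479001600 = 1/107520 ≈ 0.00001.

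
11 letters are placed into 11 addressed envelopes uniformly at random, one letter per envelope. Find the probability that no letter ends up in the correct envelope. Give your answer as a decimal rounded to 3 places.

0.368

This is the derangement probability: permutations of 11 with no fixed point.
D(11) = 11! · (1 − 1/1! + 1/2! − ··· + (−1)^11/11!) = 14684570.
P = 14684570/39916800 = 1468457/3991680 ≈ 0.368.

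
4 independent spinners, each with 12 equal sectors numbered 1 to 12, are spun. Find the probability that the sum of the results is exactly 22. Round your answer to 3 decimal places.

There are 12^4 = 20736 equally likely outcomes.
The number of ordered 4-tuples from {1,…,12} summing to 22 is 994.
P(sum = 22) = 994/20736 = 497/10368 ≈ 0.048.

0.048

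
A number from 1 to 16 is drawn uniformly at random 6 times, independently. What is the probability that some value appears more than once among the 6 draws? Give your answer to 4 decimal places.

0.6563

P(all 6 different) = 16/16 · 15/16 · ··· · 11/16 ≈ 0.3437.
P(at least two equal) = 1 − 0.3437 = 0.6563.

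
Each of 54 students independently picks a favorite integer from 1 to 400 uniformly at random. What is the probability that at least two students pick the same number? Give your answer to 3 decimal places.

It's easier to compute the probability that all 54 are distinct.
P(all distinct) = 400/400 · 399/400 · ··· · 347/400 ≈ 0.024.
So the probability of at least one match is 1 − 0.024 = 0.976.

0.976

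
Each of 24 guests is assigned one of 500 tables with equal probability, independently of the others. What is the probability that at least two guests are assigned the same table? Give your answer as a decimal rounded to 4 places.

0.4293

It's easier to compute the probability that all 24 are distinct.
P(all distinct) = 500/500 · 499/500 · ··· · 477/500 ≈ 0.5707.
So the probability of at least one match is 1 − 0.5707 = 0.4293.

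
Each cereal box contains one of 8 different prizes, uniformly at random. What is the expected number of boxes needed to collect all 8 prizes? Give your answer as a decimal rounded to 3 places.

21.743

After i distinct types are collected, each trial gives a new one with probability (8−i)/8, so the expected wait for the next new type is 8/(8−i).
E = 8/8 + 8/7 + 8/6 + 8/5 + 8/4 + 8/3 + 8/2 + 8/1 = 761/35 ≈ 21.743.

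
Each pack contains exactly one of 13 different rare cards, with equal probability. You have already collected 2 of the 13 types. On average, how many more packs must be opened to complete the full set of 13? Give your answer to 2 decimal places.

Starting from 2 distinct types, each trial gives a new one with probability (13−i)/13 when i types are held, so the wait for the next new type is 13/(13−i).
E = 13/11 + 13/10 + 13/9 + 13/8 + 13/7 + 13/6 + 13/5 + 13/4 + 13/3 + 13/2 + 13/1 = 1088243/27720 ≈ 39.26.

39.26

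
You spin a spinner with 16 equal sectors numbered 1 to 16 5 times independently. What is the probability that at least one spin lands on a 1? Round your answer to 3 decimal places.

P(no spin lands on a 1) = (15/16)^5 ≈ 0.724.
P(at least one) = 1 − 0.724 = 0.276.

0.276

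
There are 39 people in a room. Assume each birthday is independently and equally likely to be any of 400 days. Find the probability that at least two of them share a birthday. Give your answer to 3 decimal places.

It's easier to compute the probability that all 39 are distinct.
P(all distinct) = 400/400 · 399/400 · ··· · 362/400 ≈ 0.147.
So the probability of at least one match is 1 − 0.147 = 0.853.

0.853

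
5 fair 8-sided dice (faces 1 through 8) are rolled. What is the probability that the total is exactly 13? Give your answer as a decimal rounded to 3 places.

0.015

There are 8^5 = 32768 equally likely outcomes.
The number of ordered 5-tuples from {1,…,8} summing to 13 is 490.
P(sum = 13) = 490/32768 = 245/16384 ≈ 0.015.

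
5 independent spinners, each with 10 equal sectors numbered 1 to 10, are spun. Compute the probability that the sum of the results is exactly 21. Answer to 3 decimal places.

There are 10^5 = 100000 equally likely outcomes.
The number of ordered 5-tuples from {1,…,10} summing to 21 is 3795.
P(sum = 21) = 3795/100000 = 759/20000 ≈ 0.038.

0.038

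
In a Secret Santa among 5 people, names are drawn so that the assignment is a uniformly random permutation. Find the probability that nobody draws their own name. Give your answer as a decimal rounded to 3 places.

0.367

This is the derangement probability: permutations of 5 with no fixed point.
D(5) = 5! · (1 − 1/1! + 1/2! − ··· + (−1)^5/5!) = 44.
P = 44/120 = 11/30 ≈ 0.367.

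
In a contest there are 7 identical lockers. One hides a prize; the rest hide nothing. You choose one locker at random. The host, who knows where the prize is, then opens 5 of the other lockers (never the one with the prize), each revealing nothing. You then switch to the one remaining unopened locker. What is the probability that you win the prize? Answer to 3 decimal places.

0.857

Your original locker holds the prize with probability 1/7, so the other 6 collectively hold it with probability 6/7.
The host can always find 5 empty lockers to open, so the reveals don't change that 6/7; it is now spread over the 1 remaining unopened locker.
P(win by switching) = (6/7) · (1/1) = 6/7 ≈ 0.857.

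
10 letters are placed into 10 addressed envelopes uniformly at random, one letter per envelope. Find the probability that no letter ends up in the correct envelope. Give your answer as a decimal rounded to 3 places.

0.368

This is the derangement probability: permutations of 10 with no fixed point.
D(10) = 10! · (1 − 1/1! + 1/2! − ··· + (−1)^10/10!) = 1334961.
P = 1334961/3628800 = 16481/44800 ≈ 0.368.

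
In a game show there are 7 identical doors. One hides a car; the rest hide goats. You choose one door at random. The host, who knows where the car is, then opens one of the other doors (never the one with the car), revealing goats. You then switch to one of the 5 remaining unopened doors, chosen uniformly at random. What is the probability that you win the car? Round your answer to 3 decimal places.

Your original door holds the car with probability 1/7, so the other 6 collectively hold it with probability 6/7.
The host can always find an empty door to open, so this doesn't change that 6/7; it is now spread over the 5 remaining unopened doors.
P(win by switching) = (6/7) · (1/5) = 6/35 ≈ 0.171.

0.171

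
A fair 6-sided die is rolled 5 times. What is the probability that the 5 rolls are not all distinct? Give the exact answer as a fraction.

49/54

P(all 5 different) = 6/6 · 5/6 · ··· · 2/6 = 5/54.
P(at least two equal) = 1 − 5/54 = 49/54.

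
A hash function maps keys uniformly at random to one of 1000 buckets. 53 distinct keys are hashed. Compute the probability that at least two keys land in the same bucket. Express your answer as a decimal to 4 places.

It's easier to compute the probability that all 53 are distinct.
P(all distinct) = 1000/1000 · 999/1000 · ··· · 948/1000 ≈ 0.2459.
So the probability of at least one match is 1 − 0.2459 = 0.7541.

0.7541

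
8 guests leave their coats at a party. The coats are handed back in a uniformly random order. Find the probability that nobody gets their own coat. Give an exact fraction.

2119/5760

This is the derangement probability: permutations of 8 with no fixed point.
D(8) = 8! · (1 − 1/1! + 1/2! − ··· + (−1)^8/8!) = 14833.
P = 14833/40320 = 2119/5760.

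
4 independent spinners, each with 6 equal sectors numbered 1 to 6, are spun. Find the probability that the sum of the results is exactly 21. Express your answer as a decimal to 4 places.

There are 6^4 = 1296 equally likely outcomes.
The number of ordered 4-tuples from {1,…,6} summing to 21 is 20.
P(sum = 21) = 20/1296 = 5/324 ≈ 0.0154.

0.0154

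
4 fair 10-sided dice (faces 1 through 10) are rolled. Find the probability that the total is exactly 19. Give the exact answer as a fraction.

37/625

There are 10^4 = 10000 equally likely outcomes.
The number of ordered 4-tuples from {1,…,10} summing to 19 is 592.
P(sum = 19) = 592/10000 = 37/625.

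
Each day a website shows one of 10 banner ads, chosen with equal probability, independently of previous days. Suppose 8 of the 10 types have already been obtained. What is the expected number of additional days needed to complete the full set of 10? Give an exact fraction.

Starting from 8 distinct types, each trial gives a new one with probability (10−i)/10 when i types are held, so the wait for the next new type is 10/(10−i).
E = 10/2 + 10/1 = 15.

15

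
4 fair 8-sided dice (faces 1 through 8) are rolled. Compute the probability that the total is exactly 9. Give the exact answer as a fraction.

7/512

There are 8^4 = 4096 equally likely outcomes.
The number of ordered 4-tuples from {1,…,8} summing to 9 is 56.
P(sum = 9) = 56/4096 = 7/512.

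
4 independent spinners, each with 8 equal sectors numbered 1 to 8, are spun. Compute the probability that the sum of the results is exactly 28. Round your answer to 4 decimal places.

0.0085

There are 8^4 = 4096 equally likely outcomes.
The number of ordered 4-tuples from {1,…,8} summing to 28 is 35.
P(sum = 28) = 35/4096 ≈ 0.0085.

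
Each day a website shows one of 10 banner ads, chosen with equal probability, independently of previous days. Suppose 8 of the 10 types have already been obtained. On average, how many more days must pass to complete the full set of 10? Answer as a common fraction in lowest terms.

Starting from 8 distinct types, each trial gives a new one with probability (10−i)/10 when i types are held, so the wait for the next new type is 10/(10−i).
E = 10/2 + 10/1 = 15.

15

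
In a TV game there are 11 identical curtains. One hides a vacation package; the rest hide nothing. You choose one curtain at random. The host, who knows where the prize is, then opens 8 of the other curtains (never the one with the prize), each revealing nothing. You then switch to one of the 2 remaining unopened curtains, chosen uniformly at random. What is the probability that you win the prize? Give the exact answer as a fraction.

5/11

Your original curtain holds the prize with probability 1/11, so the other 10 collectively hold it with probability 10/11.
The host can always find 8 empty curtains to open, so the reveals don't change that 10/11; it is now spread over the 2 remaining unopened curtains.
P(win by switching) = (10/11) · (1/2) = 5/11.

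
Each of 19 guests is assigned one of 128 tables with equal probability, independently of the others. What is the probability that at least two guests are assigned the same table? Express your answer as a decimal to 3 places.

It's easier to compute the probability that all 19 are distinct.
P(all distinct) = 128/128 · 127/128 · ··· · 110/128 ≈ 0.245.
So the probability of at least one match is 1 − 0.245 = 0.755.

0.755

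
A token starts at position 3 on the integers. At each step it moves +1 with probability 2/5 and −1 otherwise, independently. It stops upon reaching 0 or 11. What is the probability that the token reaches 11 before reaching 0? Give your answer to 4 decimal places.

0.0278

Let r = q/p = (3/5)/(2/5) = 3/2. The recurrence P(i) = p·P(i+1) + q·P(i−1) with P(0)=0, P(11)=1 gives P(i) = (1 − r^i)/(1 − r^11).
P(3) = (1 − (3/2)^3) / (1 − (3/2)^11) = 4864/175099 ≈ 0.0278.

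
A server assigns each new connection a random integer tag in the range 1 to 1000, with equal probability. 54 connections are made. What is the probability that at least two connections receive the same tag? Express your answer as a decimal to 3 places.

It's easier to compute the probability that all 54 are distinct.
P(all distinct) = 1000/1000 · 999/1000 · ··· · 947/1000 ≈ 0.233.
So the probability of at least one match is 1 − 0.233 = 0.767.

0.767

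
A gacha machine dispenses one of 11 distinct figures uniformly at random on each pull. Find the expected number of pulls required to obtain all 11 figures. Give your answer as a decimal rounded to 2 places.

33.22

After i distinct types are collected, each trial gives a new one with probability (11−i)/11, so the expected wait for the next new type is 11/(11−i).
E = 11/11 + 11/10 + 11/9 + 11/8 + 11/7 + 11/6 + 11/5 + 11/4 + 11/3 + 11/2 + 11/1 = 83711/2520 ≈ 33.22.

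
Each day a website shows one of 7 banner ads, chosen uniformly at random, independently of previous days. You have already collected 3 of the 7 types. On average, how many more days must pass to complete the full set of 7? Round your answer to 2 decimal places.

14.58

Starting from 3 distinct types, each trial gives a new one with probability (7−i)/7 when i types are held, so the wait for the next new type is 7/(7−i).
E = 7/4 + 7/3 + 7/2 + 7/1 = 175/12 ≈ 14.58.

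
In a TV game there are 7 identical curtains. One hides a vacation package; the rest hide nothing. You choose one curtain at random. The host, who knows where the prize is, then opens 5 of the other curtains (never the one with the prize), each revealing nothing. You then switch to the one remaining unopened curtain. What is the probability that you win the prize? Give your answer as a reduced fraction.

6/7

Your original curtain holds the prize with probability 1/7, so the other 6 collectively hold it with probability 6/7.
The host can always find 5 empty curtains to open, so the reveals don't change that 6/7; it is now spread over the 1 remaining unopened curtain.
P(win by switching) = (6/7) · (1/1) = 6/7.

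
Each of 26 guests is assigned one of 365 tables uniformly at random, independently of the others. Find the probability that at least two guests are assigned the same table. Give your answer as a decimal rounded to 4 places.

0.5982

It's easier to compute the probability that all 26 are distinct.
P(all distinct) = 365/365 · 364/365 · ··· · 340/365 ≈ 0.4018.
So the probability of at least one match is 1 − 0.4018 = 0.5982.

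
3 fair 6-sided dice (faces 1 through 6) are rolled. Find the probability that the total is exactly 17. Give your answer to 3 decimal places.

0.014

There are 6^3 = 216 equally likely outcomes.
The number of ordered 3-tuples from {1,…,6} summing to 17 is 3.
P(sum = 17) = 3/216 = 1/72 ≈ 0.014.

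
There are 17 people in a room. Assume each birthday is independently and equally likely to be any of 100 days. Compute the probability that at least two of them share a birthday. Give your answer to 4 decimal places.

0.7635

It's easier to compute the probability that all 17 are distinct.
P(all distinct) = 100/100 · 99/100 · ··· · 84/100 ≈ 0.2365.
So the probability of at least one match is 1 − 0.2365 = 0.7635.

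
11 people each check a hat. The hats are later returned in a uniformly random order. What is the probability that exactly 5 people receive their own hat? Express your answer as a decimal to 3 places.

Choose which 5 of the 11 are fixed: C(11,5) = 462 ways.
The remaining 6 must have no fixed point: D(6) = 265.
P = 462·265/39916800 = 53/17280 ≈ 0.003.

0.003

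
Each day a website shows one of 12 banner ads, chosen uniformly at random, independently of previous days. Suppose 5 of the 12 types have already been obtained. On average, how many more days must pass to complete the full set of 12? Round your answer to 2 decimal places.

Starting from 5 distinct types, each trial gives a new one with probability (12−i)/12 when i types are held, so the wait for the next new type is 12/(12−i).
E = 12/7 + 12/6 + 12/5 + 12/4 + 12/3 + 12/2 + 12/1 = 1089/35 ≈ 31.11.

31.11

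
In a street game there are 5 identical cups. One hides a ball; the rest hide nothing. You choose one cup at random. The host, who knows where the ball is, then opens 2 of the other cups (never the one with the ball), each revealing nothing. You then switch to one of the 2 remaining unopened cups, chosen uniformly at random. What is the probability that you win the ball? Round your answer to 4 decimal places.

0.4000

Your original cup holds the ball with probability 1/5, so the other 4 collectively hold it with probability 4/5.
The host can always find 2 empty cups to open, so the reveals don't change that 4/5; it is now spread over the 2 remaining unopened cups.
P(win by switching) = (4/5) · (1/2) = 2/5 ≈ 0.4000.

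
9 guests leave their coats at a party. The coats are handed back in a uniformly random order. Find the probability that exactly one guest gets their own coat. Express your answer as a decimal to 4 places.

Choose which one is fixed: C(9,1) = 9 ways.
The remaining 8 must have no fixed point: D(8) = 14833.
P = 9·14833/362880 = 2119/5760 ≈ 0.3679.

0.3679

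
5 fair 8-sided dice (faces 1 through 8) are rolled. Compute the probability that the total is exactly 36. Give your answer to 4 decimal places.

0.0021

There are 8^5 = 32768 equally likely outcomes.
The number of ordered 5-tuples from {1,…,8} summing to 36 is 70.
P(sum = 36) = 70/32768 = 35/16384 ≈ 0.0021.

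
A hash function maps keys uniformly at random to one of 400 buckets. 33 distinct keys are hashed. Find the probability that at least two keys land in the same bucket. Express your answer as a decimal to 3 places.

It's easier to compute the probability that all 33 are distinct.
P(all distinct) = 400/400 · 399/400 · ··· · 368/400 ≈ 0.257.
So the probability of at least one match is 1 − 0.257 = 0.743.

0.743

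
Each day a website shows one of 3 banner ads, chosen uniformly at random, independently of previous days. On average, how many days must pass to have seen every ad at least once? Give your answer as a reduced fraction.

11/2

After i distinct types are collected, each trial gives a new one with probability (3−i)/3, so the expected wait for the next new type is 3/(3−i).
E = 3/3 + 3/2 + 3/1 = 11/2.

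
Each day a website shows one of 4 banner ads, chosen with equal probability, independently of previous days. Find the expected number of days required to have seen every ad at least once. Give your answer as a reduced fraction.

After i distinct types are collected, each trial gives a new one with probability (4−i)/4, so the expected wait for the next new type is 4/(4−i).
E = 4/4 + 4/3 + 4/2 + 4/1 = 25/3.

25/3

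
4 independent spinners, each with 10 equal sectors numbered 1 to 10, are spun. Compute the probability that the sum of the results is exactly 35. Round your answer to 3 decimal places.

0.006

There are 10^4 = 10000 equally likely outcomes.
The number of ordered 4-tuples from {1,…,10} summing to 35 is 56.
P(sum = 35) = 56/10000 = 7/1250 ≈ 0.006.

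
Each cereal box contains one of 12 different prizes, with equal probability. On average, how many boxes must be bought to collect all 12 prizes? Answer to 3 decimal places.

37.239

After i distinct types are collected, each trial gives a new one with probability (12−i)/12, so the expected wait for the next new type is 12/(12−i).
E = 12/12 + 12/11 + 12/10 + 12/9 + 12/8 + 12/7 + 12/6 + 12/5 + 12/4 + 12/3 + 12/2 + 12/1 = 86021/2310 ≈ 37.239.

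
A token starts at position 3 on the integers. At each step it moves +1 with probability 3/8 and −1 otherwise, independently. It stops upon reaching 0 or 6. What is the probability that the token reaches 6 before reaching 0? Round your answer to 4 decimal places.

Let r = q/p = (5/8)/(3/8) = 5/3. The recurrence P(i) = p·P(i+1) + q·P(i−1) with P(0)=0, P(6)=1 gives P(i) = (1 − r^i)/(1 − r^6).
P(3) = (1 − (5/3)^3) / (1 − (5/3)^6) = 27/152 ≈ 0.1776.

0.1776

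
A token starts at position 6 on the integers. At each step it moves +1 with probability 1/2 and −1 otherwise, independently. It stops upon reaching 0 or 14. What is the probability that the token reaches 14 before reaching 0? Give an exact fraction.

With a fair step, P(i) = ½P(i−1) + ½P(i+1) with P(0)=0, P(14)=1 has the linear solution P(i) = i/14.
P(6) = 6/14 = 3/7.

3/7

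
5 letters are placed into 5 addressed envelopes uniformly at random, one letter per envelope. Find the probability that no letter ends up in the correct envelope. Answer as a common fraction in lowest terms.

This is the derangement probability: permutations of 5 with no fixed point.
D(5) = 5! · (1 − 1/1! + 1/2! − ··· + (−1)^5/5!) = 44.
P = 44/120 = 11/30.

11/30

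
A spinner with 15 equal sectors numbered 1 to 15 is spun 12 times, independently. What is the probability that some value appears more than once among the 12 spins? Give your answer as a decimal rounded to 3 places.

0.998

P(all 12 different) = 15/15 · 14/15 · ··· · 4/15 ≈ 0.002.
P(at least two equal) = 1 − 0.002 = 0.998.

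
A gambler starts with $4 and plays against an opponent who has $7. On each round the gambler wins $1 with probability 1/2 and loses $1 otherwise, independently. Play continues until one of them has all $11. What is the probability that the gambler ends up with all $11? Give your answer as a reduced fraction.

With a fair step, P(i) = ½P(i−1) + ½P(i+1) with P(0)=0, P(11)=1 has the linear solution P(i) = i/11.
P(4) = 4/11.

4/11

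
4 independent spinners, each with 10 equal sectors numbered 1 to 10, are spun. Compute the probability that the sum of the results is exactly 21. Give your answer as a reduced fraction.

33/500

There are 10^4 = 10000 equally likely outcomes.
The number of ordered 4-tuples from {1,…,10} summing to 21 is 660.
P(sum = 21) = 660/10000 = 33/500.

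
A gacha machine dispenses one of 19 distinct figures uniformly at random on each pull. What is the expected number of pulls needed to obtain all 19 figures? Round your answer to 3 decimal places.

67.407

After i distinct types are collected, each trial gives a new one with probability (19−i)/19, so the expected wait for the next new type is 19/(19−i).
E = 19/19 + 19/18 + 19/17 + 19/16 + 19/15 + 19/14 + 19/13 + 19/12 + 19/11 + 19/10 + 19/9 + 19/8 + 19/7 + 19/6 + 19/5 + 19/4 + 19/3 + 19/2 + 19/1 = 275295799/4084080 ≈ 67.407.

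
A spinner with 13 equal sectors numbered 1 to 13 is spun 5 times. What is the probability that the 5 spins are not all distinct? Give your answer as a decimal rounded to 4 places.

0.5840

P(all 5 different) = 13/13 · 12/13 · ··· · 9/13 ≈ 0.4160.
P(at least two equal) = 1 − 0.4160 = 0.5840.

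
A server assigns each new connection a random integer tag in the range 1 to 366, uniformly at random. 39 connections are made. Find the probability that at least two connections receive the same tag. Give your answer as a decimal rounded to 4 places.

It's easier to compute the probability that all 39 are distinct.
P(all distinct) = 366/366 · 365/366 · ··· · 328/366 ≈ 0.1225.
So the probability of at least one match is 1 − 0.1225 = 0.8775.

0.8775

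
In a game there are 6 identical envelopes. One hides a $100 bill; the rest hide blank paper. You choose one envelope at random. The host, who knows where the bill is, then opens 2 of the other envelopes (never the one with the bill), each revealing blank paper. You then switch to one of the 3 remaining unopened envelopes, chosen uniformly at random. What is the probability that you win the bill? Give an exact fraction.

Your original envelope holds the bill with probability 1/6, so the other 5 collectively hold it with probability 5/6.
The host can always find 2 empty envelopes to open, so the reveals don't change that 5/6; it is now spread over the 3 remaining unopened envelopes.
P(win by switching) = (5/6) · (1/3) = 5/18.

5/18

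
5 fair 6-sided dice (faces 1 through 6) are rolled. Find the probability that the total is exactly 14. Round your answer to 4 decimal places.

There are 6^5 = 7776 equally likely outcomes.
The number of ordered 5-tuples from {1,…,6} summing to 14 is 540.
P(sum = 14) = 540/7776 = 5/72 ≈ 0.0694.

0.0694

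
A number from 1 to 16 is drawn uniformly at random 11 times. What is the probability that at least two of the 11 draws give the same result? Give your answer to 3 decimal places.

0.990

P(all 11 different) = 16/16 · 15/16 · ··· · 6/16 ≈ 0.010.
P(at least two equal) = 1 − 0.010 = 0.990.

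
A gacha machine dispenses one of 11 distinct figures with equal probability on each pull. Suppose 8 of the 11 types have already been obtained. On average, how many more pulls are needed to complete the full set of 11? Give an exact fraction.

Starting from 8 distinct types, each trial gives a new one with probability (11−i)/11 when i types are held, so the wait for the next new type is 11/(11−i).
E = 11/3 + 11/2 + 11/1 = 121/6.

121/6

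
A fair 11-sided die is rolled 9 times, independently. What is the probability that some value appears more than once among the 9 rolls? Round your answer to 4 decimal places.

P(all 9 different) = 11/11 · 10/11 · ··· · 3/11 ≈ 0.0085.
P(at least two equal) = 1 − 0.0085 = 0.9915.

0.9915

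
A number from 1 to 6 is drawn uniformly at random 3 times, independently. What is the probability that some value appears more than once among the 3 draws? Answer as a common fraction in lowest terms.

P(all 3 different) = 6/6 · 5/6 · ··· · 4/6 = 5/9.
P(at least two equal) = 1 − 5/9 = 4/9.

4/9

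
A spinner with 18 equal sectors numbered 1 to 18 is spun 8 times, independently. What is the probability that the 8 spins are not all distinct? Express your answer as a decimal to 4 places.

P(all 8 different) = 18/18 · 17/18 · ··· · 11/18 ≈ 0.1601.
P(at least two equal) = 1 − 0.1601 = 0.8399.

0.8399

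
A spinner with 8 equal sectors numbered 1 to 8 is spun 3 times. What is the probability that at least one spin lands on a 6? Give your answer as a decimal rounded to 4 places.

0.3301

P(no spin lands on a 6) = (7/8)^3 ≈ 0.6699.
P(at least one) = 1 − 0.6699 = 0.3301.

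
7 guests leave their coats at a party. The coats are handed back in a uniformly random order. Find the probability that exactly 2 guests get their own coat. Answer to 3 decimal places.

0.183

Choose which 2 of the 7 are fixed: C(7,2) = 21 ways.
The remaining 5 must have no fixed point: D(5) = 44.
P = 21·44/5040 = 11/60 ≈ 0.183.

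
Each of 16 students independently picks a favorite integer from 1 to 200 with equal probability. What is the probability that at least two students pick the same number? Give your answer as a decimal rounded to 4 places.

0.4600

It's easier to compute the probability that all 16 are distinct.
P(all distinct) = 200/200 · 199/200 · ··· · 185/200 ≈ 0.5400.
So the probability of at least one match is 1 − 0.5400 = 0.4600.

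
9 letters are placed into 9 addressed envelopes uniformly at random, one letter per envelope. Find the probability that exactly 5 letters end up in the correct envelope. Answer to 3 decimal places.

Choose which 5 of the 9 are fixed: C(9,5) = 126 ways.
The remaining 4 must have no fixed point: D(4) = 9.
P = 126·9/362880 = 1/320 ≈ 0.003.

0.003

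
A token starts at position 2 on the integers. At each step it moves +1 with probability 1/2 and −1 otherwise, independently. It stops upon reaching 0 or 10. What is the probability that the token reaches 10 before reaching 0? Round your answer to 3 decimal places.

With a fair step, P(i) = ½P(i−1) + ½P(i+1) with P(0)=0, P(10)=1 has the linear solution P(i) = i/10.
P(2) = 2/10 = 1/5 ≈ 0.200.

0.200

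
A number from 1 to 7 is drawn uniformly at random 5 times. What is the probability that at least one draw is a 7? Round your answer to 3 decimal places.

P(no draw is a 7) = (6/7)^5 ≈ 0.463.
P(at least one) = 1 − 0.463 = 0.537.

0.537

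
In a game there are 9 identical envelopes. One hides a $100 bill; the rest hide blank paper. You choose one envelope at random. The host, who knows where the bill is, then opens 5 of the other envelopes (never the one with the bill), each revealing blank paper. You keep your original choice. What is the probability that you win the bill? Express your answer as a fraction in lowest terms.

The host can always open 5 empty envelopes regardless of your choice, so the reveals give no information about your original envelope.
P(win by staying) = 1/9.

1/9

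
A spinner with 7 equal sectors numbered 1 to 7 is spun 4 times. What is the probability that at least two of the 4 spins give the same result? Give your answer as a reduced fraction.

P(all 4 different) = 7/7 · 6/7 · ··· · 4/7 = 120/343.
P(at least two equal) = 1 − 120/343 = 223/343.

223/343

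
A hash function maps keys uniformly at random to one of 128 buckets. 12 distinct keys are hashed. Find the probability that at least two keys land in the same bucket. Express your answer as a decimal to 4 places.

0.4125

It's easier to compute the probability that all 12 are distinct.
P(all distinct) = 128/128 · 127/128 · ··· · 117/128 ≈ 0.5875.
So the probability of at least one match is 1 − 0.5875 = 0.4125.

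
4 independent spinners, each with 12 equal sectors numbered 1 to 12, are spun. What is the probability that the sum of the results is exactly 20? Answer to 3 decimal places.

0.040

There are 12^4 = 20736 equally likely outcomes.
The number of ordered 4-tuples from {1,…,12} summing to 20 is 829.
P(sum = 20) = 829/20736 ≈ 0.040.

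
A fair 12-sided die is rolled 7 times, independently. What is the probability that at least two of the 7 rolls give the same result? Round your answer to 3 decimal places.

0.889

P(all 7 different) = 12/12 · 11/12 · ··· · 6/12 ≈ 0.111.
P(at least two equal) = 1 − 0.111 = 0.889.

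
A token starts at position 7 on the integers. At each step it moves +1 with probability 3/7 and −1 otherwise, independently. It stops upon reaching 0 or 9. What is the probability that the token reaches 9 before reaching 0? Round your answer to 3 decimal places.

0.527

Let r = q/p = (4/7)/(3/7) = 4/3. The recurrence P(i) = p·P(i+1) + q·P(i−1) with P(0)=0, P(9)=1 gives P(i) = (1 − r^i)/(1 − r^9).
P(7) = (1 − (4/3)^7) / (1 − (4/3)^9) = 127773/242461 ≈ 0.527.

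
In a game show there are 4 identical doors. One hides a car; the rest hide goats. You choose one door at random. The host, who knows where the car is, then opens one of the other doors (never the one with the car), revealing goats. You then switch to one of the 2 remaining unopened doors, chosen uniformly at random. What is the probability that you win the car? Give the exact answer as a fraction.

3/8

Your original door holds the car with probability 1/4, so the other 3 collectively hold it with probability 3/4.
The host can always find an empty door to open, so this doesn't change that 3/4; it is now spread over the 2 remaining unopened doors.
P(win by switching) = (3/4) · (1/2) = 3/8.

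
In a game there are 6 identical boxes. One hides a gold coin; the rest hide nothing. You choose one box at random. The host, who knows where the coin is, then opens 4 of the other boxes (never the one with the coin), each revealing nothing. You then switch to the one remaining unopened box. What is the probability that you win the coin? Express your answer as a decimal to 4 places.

Your original box holds the coin with probability 1/6, so the other 5 collectively hold it with probability 5/6.
The host can always find 4 empty boxes to open, so the reveals don't change that 5/6; it is now spread over the 1 remaining unopened box.
P(win by switching) = (5/6) · (1/1) = 5/6 ≈ 0.8333.

0.8333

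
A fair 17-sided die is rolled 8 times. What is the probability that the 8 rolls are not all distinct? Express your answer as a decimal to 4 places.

0.8595

P(all 8 different) = 17/17 · 16/17 · ··· · 10/17 ≈ 0.1405.
P(at least two equal) = 1 − 0.1405 = 0.8595.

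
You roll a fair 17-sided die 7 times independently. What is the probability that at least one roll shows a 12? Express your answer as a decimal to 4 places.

P(no roll shows a 12) = (16/17)^7 ≈ 0.6542.
P(at least one) = 1 − 0.6542 = 0.3458.

0.3458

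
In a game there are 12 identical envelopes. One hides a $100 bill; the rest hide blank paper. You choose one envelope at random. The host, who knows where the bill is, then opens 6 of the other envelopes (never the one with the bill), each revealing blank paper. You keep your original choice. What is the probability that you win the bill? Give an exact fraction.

The host can always open 6 empty envelopes regardless of your choice, so the reveals give no information about your original envelope.
P(win by staying) = 1/12.

1/12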